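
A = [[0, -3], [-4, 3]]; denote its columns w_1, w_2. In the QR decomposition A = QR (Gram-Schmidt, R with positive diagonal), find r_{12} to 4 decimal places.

e_1 = w_1/‖w_1‖ = (0, -4)/4.0000 = (0.0000, -1.0000).
r_{12} = e_1·w_2 = -3.0000.

r_{12} = -3.0000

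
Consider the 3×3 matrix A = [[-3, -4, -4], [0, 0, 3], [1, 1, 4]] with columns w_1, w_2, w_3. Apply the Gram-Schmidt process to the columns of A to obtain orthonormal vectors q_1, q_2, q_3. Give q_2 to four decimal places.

q_2 = (-0.3162, 0.0000, -0.9487)

w_1 = (-3, 0, 1); ‖w_1‖ = 3.1623, so q_1 = (-0.9487, 0.0000, 0.3162).
q_1·w_2 = (-0.9487)·(-4) + 0.0000·0 + 0.3162·1 = 4.1110.
u_2 = w_2 − 4.1110·q_1 = (-0.1000, 0.0000, -0.3000).
‖u_2‖ = 0.3162, so q_2 = (-0.3162, 0.0000, -0.9487).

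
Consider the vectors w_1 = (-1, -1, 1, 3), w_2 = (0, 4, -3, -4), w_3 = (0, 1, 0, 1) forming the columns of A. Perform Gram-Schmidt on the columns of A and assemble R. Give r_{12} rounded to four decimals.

r_{12} = -5.4848

w_1 = (-1, -1, 1, 3); ‖w_1‖ = 3.4641, so q_1 = (-0.2887, -0.2887, 0.2887, 0.8660).
r_{12} = q_1·w_2 = -5.4848.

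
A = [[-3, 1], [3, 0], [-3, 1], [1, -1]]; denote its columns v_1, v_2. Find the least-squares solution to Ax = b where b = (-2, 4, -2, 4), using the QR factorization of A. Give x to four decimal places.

x = (0.8000, -0.8000)

v_1 = (-3, 3, -3, 1); ‖v_1‖ = 5.2915, so q_1 = (-0.5669, 0.5669, -0.5669, 0.1890).
q_1·v_2 = (-0.5669)·1 + 0.5669·0 + (-0.5669)·1 + 0.1890·(-1) = -1.3229.
u_2 = v_2 + 1.3229·q_1 = (0.2500, 0.7500, 0.2500, -0.7500).
‖u_2‖ = 1.1180, so q_2 = (0.2236, 0.6708, 0.2236, -0.6708).
Qᵀb = (5.2915, -0.8944).
Back-substitute: x_2 = -0.8944/1.1180 = -0.8000.
x_1 = (5.2915 + 1.3229·(-0.8000))/5.2915 = 0.8000.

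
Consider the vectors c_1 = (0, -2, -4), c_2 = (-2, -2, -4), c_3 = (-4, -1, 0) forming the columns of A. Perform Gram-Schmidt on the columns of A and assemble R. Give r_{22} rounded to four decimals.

r_{22} = 2.0000

c_1 = (0, -2, -4); ‖c_1‖ = 4.4721, so e_1 = (0.0000, -0.4472, -0.8944).
e_1·c_2 = 0.0000·(-2) + (-0.4472)·(-2) + (-0.8944)·(-4) = 4.4721.
u_2 = c_2 − 4.4721·e_1 = (-2.0000, 0.0000, 0.0000).
r_{22} = ‖u_2‖ = 2.0000.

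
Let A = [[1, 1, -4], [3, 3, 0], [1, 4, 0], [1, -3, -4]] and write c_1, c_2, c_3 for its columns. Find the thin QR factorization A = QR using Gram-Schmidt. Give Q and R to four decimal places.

c_1 = (1, 3, 1, 1); ‖c_1‖ = 3.4641, so q_1 = (0.2887, 0.8660, 0.2887, 0.2887).
q_1·c_2 = 0.2887·1 + 0.8660·3 + 0.2887·4 + 0.2887·(-3) = 3.1754.
u_2 = c_2 − 3.1754·q_1 = (0.0833, 0.2500, 3.0833, -3.9167).
‖u_2‖ = 4.9917, so q_2 = (0.0167, 0.0501, 0.6177, -0.7846).
q_1·c_3 = 0.2887·(-4) + 0.8660·0 + 0.2887·0 + 0.2887·(-4) = -2.3094; q_2·c_3 = 0.0167·(-4) + 0.0501·0 + 0.6177·0 + (-0.7846)·(-4) = 3.0718.
u_3 = c_3 + 2.3094·q_1 − 3.0718·q_2 = (-3.3846, 1.8462, -1.2308, -0.9231).
‖u_3‖ = 4.1510, so q_3 = (-0.8154, 0.4447, -0.2965, -0.2224).

Q = [[0.2887, 0.0167, -0.8154], [0.8660, 0.0501, 0.4447], [0.2887, 0.6177, -0.2965], [0.2887, -0.7846, -0.2224]], R = [[3.4641, 3.1754, -2.3094], [0.0000, 4.9917, 3.0718], [0.0000, 0.0000, 4.1510]]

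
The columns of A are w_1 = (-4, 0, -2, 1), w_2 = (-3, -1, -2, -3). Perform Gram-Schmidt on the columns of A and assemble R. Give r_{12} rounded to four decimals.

w_1 = (-4, 0, -2, 1); ‖w_1‖ = 4.5826, so e_1 = (-0.8729, 0.0000, -0.4364, 0.2182).
r_{12} = e_1·w_2 = 2.8368.

r_{12} = 2.8368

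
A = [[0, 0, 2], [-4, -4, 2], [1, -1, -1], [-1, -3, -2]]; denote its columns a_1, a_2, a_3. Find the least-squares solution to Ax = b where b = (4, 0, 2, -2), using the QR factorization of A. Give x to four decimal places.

a_1 = (0, -4, 1, -1); ‖a_1‖ = 4.2426, so q_1 = (0.0000, -0.9428, 0.2357, -0.2357).
q_1·a_2 = 0.0000·0 + (-0.9428)·(-4) + 0.2357·(-1) + (-0.2357)·(-3) = 4.2426.
u_2 = a_2 − 4.2426·q_1 = (0.0000, 0.0000, -2.0000, -2.0000).
‖u_2‖ = 2.8284, so q_2 = (0.0000, 0.0000, -0.7071, -0.7071).
q_1·a_3 = 0.0000·2 + (-0.9428)·2 + 0.2357·(-1) + (-0.2357)·(-2) = -1.6499; q_2·a_3 = 0.0000·2 + 0.0000·2 + (-0.7071)·(-1) + (-0.7071)·(-2) = 2.1213.
u_3 = a_3 + 1.6499·q_1 − 2.1213·q_2 = (2.0000, 0.4444, 0.8889, -0.8889).
‖u_3‖ = 2.4037, so q_3 = (0.8321, 0.1849, 0.3698, -0.3698).
Qᵀb = (0.9428, 0.0000, 4.8074).
Back-substitute: x_3 = 4.8074/2.4037 = 2.0000.
x_2 = (0.0000 − 2.1213·2.0000)/2.8284 = -1.5000.
x_1 = (0.9428 − 4.2426·(-1.5000) + 1.6499·2.0000)/4.2426 = 2.5000.

x = (2.5000, -1.5000, 2.0000)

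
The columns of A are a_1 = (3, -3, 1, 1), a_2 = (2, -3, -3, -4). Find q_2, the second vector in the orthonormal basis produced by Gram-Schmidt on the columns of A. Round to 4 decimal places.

a_1 = (3, -3, 1, 1); ‖a_1‖ = 4.4721, so q_1 = (0.6708, -0.6708, 0.2236, 0.2236).
q_1·a_2 = 0.6708·2 + (-0.6708)·(-3) + 0.2236·(-3) + 0.2236·(-4) = 1.7889.
u_2 = a_2 − 1.7889·q_1 = (0.8000, -1.8000, -3.4000, -4.4000).
‖u_2‖ = 5.8992, so q_2 = (0.1356, -0.3051, -0.5764, -0.7459).

q_2 = (0.1356, -0.3051, -0.5764, -0.7459)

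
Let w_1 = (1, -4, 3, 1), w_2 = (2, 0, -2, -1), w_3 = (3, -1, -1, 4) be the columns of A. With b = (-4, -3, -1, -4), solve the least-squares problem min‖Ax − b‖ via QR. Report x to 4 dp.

x = (0.4609, 0.5241, -1.1031)

e_1 = w_1/‖w_1‖ = (1, -4, 3, 1)/5.1962 = (0.1925, -0.7698, 0.5774, 0.1925).
r_{12} = e_1·w_2 = -0.9623.
u_2 = w_2 + 0.9623·e_1 = (2.1852, -0.7407, -1.4444, -0.8148).
‖u_2‖ = 2.8415, so e_2 = (0.7690, -0.2607, -0.5083, -0.2868).
r_{13} = e_1·w_3 = 1.5396; r_{23} = e_2·w_3 = 1.9291.
u_3 = w_3 − 1.5396·e_1 − 1.9291·e_2 = (1.2202, 0.6881, -0.9083, 4.2569).
‖u_3‖ = 4.5726, so e_3 = (0.2668, 0.1505, -0.1986, 0.9310).
Qᵀb = (0.1925, -0.6387, -5.0441).
Back-substitute: x_3 = -5.0441/4.5726 = -1.1031.
x_2 = (-0.6387 − 1.9291·(-1.1031))/2.8415 = 0.5241.
x_1 = (0.1925 + 0.9623·0.5241 − 1.5396·(-1.1031))/5.1962 = 0.4609.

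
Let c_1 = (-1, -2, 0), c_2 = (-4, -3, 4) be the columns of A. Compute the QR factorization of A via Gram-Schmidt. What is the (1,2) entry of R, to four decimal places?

r_{12} = 4.4721

c_1 = (-1, -2, 0); ‖c_1‖ = 2.2361, so q_1 = (-0.4472, -0.8944, 0.0000).
r_{12} = q_1·c_2 = 4.4721.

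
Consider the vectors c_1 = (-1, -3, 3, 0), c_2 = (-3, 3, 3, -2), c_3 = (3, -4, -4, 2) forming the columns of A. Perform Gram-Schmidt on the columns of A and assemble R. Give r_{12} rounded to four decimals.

r_{12} = 0.6882

c_1 = (-1, -3, 3, 0); ‖c_1‖ = 4.3589, so e_1 = (-0.2294, -0.6882, 0.6882, 0.0000).
r_{12} = e_1·c_2 = 0.6882.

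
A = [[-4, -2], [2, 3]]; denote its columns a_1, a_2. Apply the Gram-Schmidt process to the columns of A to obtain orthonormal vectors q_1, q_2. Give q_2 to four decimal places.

q_2 = (0.4472, 0.8944)

a_1 = (-4, 2); ‖a_1‖ = 4.4721, so q_1 = (-0.8944, 0.4472).
q_1·a_2 = (-0.8944)·(-2) + 0.4472·3 = 3.1305.
u_2 = a_2 − 3.1305·q_1 = (0.8000, 1.6000).
‖u_2‖ = 1.7889, so q_2 = (0.4472, 0.8944).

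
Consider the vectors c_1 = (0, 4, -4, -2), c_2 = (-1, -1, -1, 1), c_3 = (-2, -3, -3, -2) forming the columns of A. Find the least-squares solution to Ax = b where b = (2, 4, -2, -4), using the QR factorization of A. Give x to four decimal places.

x = (0.7436, -2.0513, 0.2821)

c_1 = (0, 4, -4, -2); ‖c_1‖ = 6.0000, so q_1 = (0.0000, 0.6667, -0.6667, -0.3333).
q_1·c_2 = 0.0000·(-1) + 0.6667·(-1) + (-0.6667)·(-1) + (-0.3333)·1 = -0.3333.
u_2 = c_2 + 0.3333·q_1 = (-1.0000, -0.7778, -1.2222, 0.8889).
‖u_2‖ = 1.9720, so q_2 = (-0.5071, -0.3944, -0.6198, 0.4507).
q_1·c_3 = 0.0000·(-2) + 0.6667·(-3) + (-0.6667)·(-3) + (-0.3333)·(-2) = 0.6667; q_2·c_3 = (-0.5071)·(-2) + (-0.3944)·(-3) + (-0.6198)·(-3) + 0.4507·(-2) = 3.1552.
u_3 = c_3 − 0.6667·q_1 − 3.1552·q_2 = (-0.4000, -2.2000, -0.6000, -3.2000).
‖u_3‖ = 3.9497, so q_3 = (-0.1013, -0.5570, -0.1519, -0.8102).
Qᵀb = (5.3333, -3.1552, 1.1140).
Back-substitute: x_3 = 1.1140/3.9497 = 0.2821.
x_2 = (-3.1552 − 3.1552·0.2821)/1.9720 = -2.0513.
x_1 = (5.3333 + 0.3333·(-2.0513) − 0.6667·0.2821)/6.0000 = 0.7436.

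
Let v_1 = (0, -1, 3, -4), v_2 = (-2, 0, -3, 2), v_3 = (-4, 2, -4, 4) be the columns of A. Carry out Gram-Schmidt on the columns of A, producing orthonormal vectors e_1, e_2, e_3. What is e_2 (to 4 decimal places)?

e_2 = (-0.8245, -0.2695, -0.4281, -0.2537)

v_1 = (0, -1, 3, -4); ‖v_1‖ = 5.0990, so e_1 = (0.0000, -0.1961, 0.5883, -0.7845).
e_1·v_2 = 0.0000·(-2) + (-0.1961)·0 + 0.5883·(-3) + (-0.7845)·2 = -3.3340.
u_2 = v_2 + 3.3340·e_1 = (-2.0000, -0.6538, -1.0385, -0.6154).
‖u_2‖ = 2.4258, so e_2 = (-0.8245, -0.2695, -0.4281, -0.2537).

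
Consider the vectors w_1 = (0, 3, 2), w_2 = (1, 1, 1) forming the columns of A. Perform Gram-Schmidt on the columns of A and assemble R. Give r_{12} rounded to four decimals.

q_1 = w_1/‖w_1‖ = (0, 3, 2)/3.6056 = (0.0000, 0.8321, 0.5547).
r_{12} = q_1·w_2 = 1.3868.

r_{12} = 1.3868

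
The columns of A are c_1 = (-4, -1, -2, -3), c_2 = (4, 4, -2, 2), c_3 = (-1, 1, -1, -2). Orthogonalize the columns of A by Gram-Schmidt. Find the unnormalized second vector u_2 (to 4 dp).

u_2 = (1.0667, 3.2667, -3.4667, -0.2000)

c_1 = (-4, -1, -2, -3); ‖c_1‖ = 5.4772, so e_1 = (-0.7303, -0.1826, -0.3651, -0.5477).
e_1·c_2 = (-0.7303)·4 + (-0.1826)·4 + (-0.3651)·(-2) + (-0.5477)·2 = -4.0166.
u_2 = c_2 + 4.0166·e_1 = (1.0667, 3.2667, -3.4667, -0.2000).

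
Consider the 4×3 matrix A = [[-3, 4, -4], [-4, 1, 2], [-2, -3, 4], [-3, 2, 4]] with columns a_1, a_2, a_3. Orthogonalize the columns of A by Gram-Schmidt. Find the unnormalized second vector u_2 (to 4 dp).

a_1 = (-3, -4, -2, -3); ‖a_1‖ = 6.1644, so q_1 = (-0.4867, -0.6489, -0.3244, -0.4867).
q_1·a_2 = (-0.4867)·4 + (-0.6489)·1 + (-0.3244)·(-3) + (-0.4867)·2 = -2.5955.
u_2 = a_2 + 2.5955·q_1 = (2.7368, -0.6842, -3.8421, 0.7368).

u_2 = (2.7368, -0.6842, -3.8421, 0.7368)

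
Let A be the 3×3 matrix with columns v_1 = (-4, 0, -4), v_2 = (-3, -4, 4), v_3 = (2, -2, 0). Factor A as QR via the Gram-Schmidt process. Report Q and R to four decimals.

v_1 = (-4, 0, -4); ‖v_1‖ = 5.6569, so e_1 = (-0.7071, 0.0000, -0.7071).
e_1·v_2 = (-0.7071)·(-3) + 0.0000·(-4) + (-0.7071)·4 = -0.7071.
u_2 = v_2 + 0.7071·e_1 = (-3.5000, -4.0000, 3.5000).
‖u_2‖ = 6.3640, so e_2 = (-0.5500, -0.6285, 0.5500).
e_1·v_3 = (-0.7071)·2 + 0.0000·(-2) + (-0.7071)·0 = -1.4142; e_2·v_3 = (-0.5500)·2 + (-0.6285)·(-2) + 0.5500·0 = 0.1571.
u_3 = v_3 + 1.4142·e_1 − 0.1571·e_2 = (1.0864, -1.9012, -1.0864).
‖u_3‖ = 2.4444, so e_3 = (0.4444, -0.7778, -0.4444).

Q = [[-0.7071, -0.5500, 0.4444], [0.0000, -0.6285, -0.7778], [-0.7071, 0.5500, -0.4444]], R = [[5.6569, -0.7071, -1.4142], [0.0000, 6.3640, 0.1571], [0.0000, 0.0000, 2.4444]]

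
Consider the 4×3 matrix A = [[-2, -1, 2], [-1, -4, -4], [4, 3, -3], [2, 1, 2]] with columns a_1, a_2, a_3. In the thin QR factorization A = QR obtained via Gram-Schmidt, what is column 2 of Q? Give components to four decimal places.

a_1 = (-2, -1, 4, 2); ‖a_1‖ = 5.0000, so q_1 = (-0.4000, -0.2000, 0.8000, 0.4000).
q_1·a_2 = (-0.4000)·(-1) + (-0.2000)·(-4) + 0.8000·3 + 0.4000·1 = 4.0000.
u_2 = a_2 − 4.0000·q_1 = (0.6000, -3.2000, -0.2000, -0.6000).
‖u_2‖ = 3.3166, so q_2 = (0.1809, -0.9648, -0.0603, -0.1809).

q_2 = (0.1809, -0.9648, -0.0603, -0.1809)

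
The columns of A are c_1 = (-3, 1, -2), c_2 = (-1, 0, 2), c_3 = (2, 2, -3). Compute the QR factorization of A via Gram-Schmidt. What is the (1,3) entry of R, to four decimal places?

r_{13} = 0.5345

c_1 = (-3, 1, -2); ‖c_1‖ = 3.7417, so e_1 = (-0.8018, 0.2673, -0.5345).
r_{13} = e_1·c_3 = 0.5345.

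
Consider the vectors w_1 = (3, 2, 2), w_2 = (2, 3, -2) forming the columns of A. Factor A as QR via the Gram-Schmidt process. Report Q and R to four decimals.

Q = [[0.7276, 0.1617], [0.4851, 0.5659], [0.4851, -0.8085]], R = [[4.1231, 1.9403], [0.0000, 3.6380]]

w_1 = (3, 2, 2); ‖w_1‖ = 4.1231, so q_1 = (0.7276, 0.4851, 0.4851).
q_1·w_2 = 0.7276·2 + 0.4851·3 + 0.4851·(-2) = 1.9403.
u_2 = w_2 − 1.9403·q_1 = (0.5882, 2.0588, -2.9412).
‖u_2‖ = 3.6380, so q_2 = (0.1617, 0.5659, -0.8085).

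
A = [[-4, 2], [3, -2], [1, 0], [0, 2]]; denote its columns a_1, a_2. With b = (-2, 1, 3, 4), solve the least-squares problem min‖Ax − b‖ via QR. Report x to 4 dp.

x = (1.6897, 2.1379)

a_1 = (-4, 3, 1, 0); ‖a_1‖ = 5.0990, so q_1 = (-0.7845, 0.5883, 0.1961, 0.0000).
q_1·a_2 = (-0.7845)·2 + 0.5883·(-2) + 0.1961·0 + 0.0000·2 = -2.7456.
u_2 = a_2 + 2.7456·q_1 = (-0.1538, -0.3846, 0.5385, 2.0000).
‖u_2‖ = 2.1122, so q_2 = (-0.0728, -0.1821, 0.2549, 0.9469).
Qᵀb = (2.7456, 4.5158).
Back-substitute: x_2 = 4.5158/2.1122 = 2.1379.
x_1 = (2.7456 + 2.7456·2.1379)/5.0990 = 1.6897.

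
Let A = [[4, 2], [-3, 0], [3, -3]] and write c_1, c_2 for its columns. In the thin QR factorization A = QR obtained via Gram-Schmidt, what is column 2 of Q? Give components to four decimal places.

q_1 = c_1/‖c_1‖ = (4, -3, 3)/5.8310 = (0.6860, -0.5145, 0.5145).
r_{12} = q_1·c_2 = -0.1715.
u_2 = c_2 + 0.1715·q_1 = (2.1176, -0.0882, -2.9118).
‖u_2‖ = 3.6015, so q_2 = (0.5880, -0.0245, -0.8085).

q_2 = (0.5880, -0.0245, -0.8085)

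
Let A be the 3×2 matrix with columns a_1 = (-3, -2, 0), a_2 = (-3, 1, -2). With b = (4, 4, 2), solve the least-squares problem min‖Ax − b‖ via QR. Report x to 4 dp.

x = (-1.4737, -0.1203)

e_1 = a_1/‖a_1‖ = (-3, -2, 0)/3.6056 = (-0.8321, -0.5547, 0.0000).
r_{12} = e_1·a_2 = 1.9415.
u_2 = a_2 − 1.9415·e_1 = (-1.3846, 2.0769, -2.0000).
‖u_2‖ = 3.1986, so e_2 = (-0.4329, 0.6493, -0.6253).
Qᵀb = (-5.5470, -0.3848).
Back-substitute: x_2 = -0.3848/3.1986 = -0.1203.
x_1 = (-5.5470 − 1.9415·(-0.1203))/3.6056 = -1.4737.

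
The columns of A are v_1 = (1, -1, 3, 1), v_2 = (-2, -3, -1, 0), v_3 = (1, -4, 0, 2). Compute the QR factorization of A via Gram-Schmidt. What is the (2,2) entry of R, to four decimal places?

v_1 = (1, -1, 3, 1); ‖v_1‖ = 3.4641, so e_1 = (0.2887, -0.2887, 0.8660, 0.2887).
e_1·v_2 = 0.2887·(-2) + (-0.2887)·(-3) + 0.8660·(-1) + 0.2887·0 = -0.5774.
u_2 = v_2 + 0.5774·e_1 = (-1.8333, -3.1667, -0.5000, 0.1667).
r_{22} = ‖u_2‖ = 3.6968.

r_{22} = 3.6968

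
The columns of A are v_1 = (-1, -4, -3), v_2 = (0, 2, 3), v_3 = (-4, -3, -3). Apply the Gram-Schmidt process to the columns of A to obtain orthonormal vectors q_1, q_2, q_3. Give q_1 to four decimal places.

q_1 = (-0.1961, -0.7845, -0.5883)

q_1 = v_1/‖v_1‖ = (-1, -4, -3)/5.0990 = (-0.1961, -0.7845, -0.5883).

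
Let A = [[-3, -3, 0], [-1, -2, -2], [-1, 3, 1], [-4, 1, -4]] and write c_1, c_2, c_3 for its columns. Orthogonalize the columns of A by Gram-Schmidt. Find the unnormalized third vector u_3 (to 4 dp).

u_3 = (1.9438, -1.3306, 1.5620, -1.5157)

c_1 = (-3, -1, -1, -4); ‖c_1‖ = 5.1962, so q_1 = (-0.5774, -0.1925, -0.1925, -0.7698).
q_1·c_2 = (-0.5774)·(-3) + (-0.1925)·(-2) + (-0.1925)·3 + (-0.7698)·1 = 0.7698.
u_2 = c_2 − 0.7698·q_1 = (-2.5556, -1.8519, 3.1481, 1.5926).
‖u_2‖ = 4.7336, so q_2 = (-0.5399, -0.3912, 0.6651, 0.3364).
q_1·c_3 = (-0.5774)·0 + (-0.1925)·(-2) + (-0.1925)·1 + (-0.7698)·(-4) = 3.2717; q_2·c_3 = (-0.5399)·0 + (-0.3912)·(-2) + 0.6651·1 + 0.3364·(-4) = 0.1017.
u_3 = c_3 − 3.2717·q_1 − 0.1017·q_2 = (1.9438, -1.3306, 1.5620, -1.5157).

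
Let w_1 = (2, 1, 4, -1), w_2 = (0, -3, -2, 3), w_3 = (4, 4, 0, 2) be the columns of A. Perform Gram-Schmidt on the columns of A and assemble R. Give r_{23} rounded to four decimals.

r_{23} = 0.1005

q_1 = w_1/‖w_1‖ = (2, 1, 4, -1)/4.6904 = (0.4264, 0.2132, 0.8528, -0.2132).
r_{12} = q_1·w_2 = -2.9848.
u_2 = w_2 + 2.9848·q_1 = (1.2727, -2.3636, 0.5455, 2.3636).
‖u_2‖ = 3.6181, so q_2 = (0.3518, -0.6533, 0.1508, 0.6533).
r_{23} = q_2·w_3 = 0.1005.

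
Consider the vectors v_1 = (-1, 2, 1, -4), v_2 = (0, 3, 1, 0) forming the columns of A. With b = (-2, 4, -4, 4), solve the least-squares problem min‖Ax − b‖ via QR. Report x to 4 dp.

v_1 = (-1, 2, 1, -4); ‖v_1‖ = 4.6904, so q_1 = (-0.2132, 0.4264, 0.2132, -0.8528).
q_1·v_2 = (-0.2132)·0 + 0.4264·3 + 0.2132·1 + (-0.8528)·0 = 1.4924.
u_2 = v_2 − 1.4924·q_1 = (0.3182, 2.3636, 0.6818, 1.2727).
‖u_2‖ = 2.7880, so q_2 = (0.1141, 0.8478, 0.2446, 0.4565).
Qᵀb = (-2.1320, 4.0108).
Back-substitute: x_2 = 4.0108/2.7880 = 1.4386.
x_1 = (-2.1320 − 1.4924·1.4386)/4.6904 = -0.9123.

x = (-0.9123, 1.4386)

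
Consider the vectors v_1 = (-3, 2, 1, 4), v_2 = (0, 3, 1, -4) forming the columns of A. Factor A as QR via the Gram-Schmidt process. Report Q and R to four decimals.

v_1 = (-3, 2, 1, 4); ‖v_1‖ = 5.4772, so e_1 = (-0.5477, 0.3651, 0.1826, 0.7303).
e_1·v_2 = (-0.5477)·0 + 0.3651·3 + 0.1826·1 + 0.7303·(-4) = -1.6432.
u_2 = v_2 + 1.6432·e_1 = (-0.9000, 3.6000, 1.3000, -2.8000).
‖u_2‖ = 4.8270, so e_2 = (-0.1865, 0.7458, 0.2693, -0.5801).

Q = [[-0.5477, -0.1865], [0.3651, 0.7458], [0.1826, 0.2693], [0.7303, -0.5801]], R = [[5.4772, -1.6432], [0.0000, 4.8270]]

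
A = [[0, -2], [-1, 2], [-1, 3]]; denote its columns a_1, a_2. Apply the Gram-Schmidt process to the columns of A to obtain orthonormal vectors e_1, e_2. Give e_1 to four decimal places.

a_1 = (0, -1, -1); ‖a_1‖ = 1.4142, so e_1 = (0.0000, -0.7071, -0.7071).

e_1 = (0.0000, -0.7071, -0.7071)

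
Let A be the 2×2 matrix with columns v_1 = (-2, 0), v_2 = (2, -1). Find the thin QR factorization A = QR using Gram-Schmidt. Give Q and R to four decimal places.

e_1 = v_1/‖v_1‖ = (-2, 0)/2.0000 = (-1.0000, 0.0000).
r_{12} = e_1·v_2 = -2.0000.
u_2 = v_2 + 2.0000·e_1 = (0.0000, -1.0000).
‖u_2‖ = 1.0000, so e_2 = (0.0000, -1.0000).

Q = [[-1.0000, 0.0000], [0.0000, -1.0000]], R = [[2.0000, -2.0000], [0.0000, 1.0000]]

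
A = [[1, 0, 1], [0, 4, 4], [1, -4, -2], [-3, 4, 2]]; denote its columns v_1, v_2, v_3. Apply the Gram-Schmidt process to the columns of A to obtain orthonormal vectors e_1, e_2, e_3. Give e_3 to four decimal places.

e_1 = v_1/‖v_1‖ = (1, 0, 1, -3)/3.3166 = (0.3015, 0.0000, 0.3015, -0.9045).
r_{12} = e_1·v_2 = -4.8242.
u_2 = v_2 + 4.8242·e_1 = (1.4545, 4.0000, -2.5455, -0.3636).
‖u_2‖ = 4.9727, so e_2 = (0.2925, 0.8044, -0.5119, -0.0731).
r_{13} = e_1·v_3 = -2.1106; r_{23} = e_2·v_3 = 4.3876.
u_3 = v_3 + 2.1106·e_1 − 4.3876·e_2 = (0.3529, 0.4706, 0.8824, 0.4118).
‖u_3‖ = 1.1376, so e_3 = (0.3103, 0.4137, 0.7756, 0.3620).

e_3 = (0.3103, 0.4137, 0.7756, 0.3620)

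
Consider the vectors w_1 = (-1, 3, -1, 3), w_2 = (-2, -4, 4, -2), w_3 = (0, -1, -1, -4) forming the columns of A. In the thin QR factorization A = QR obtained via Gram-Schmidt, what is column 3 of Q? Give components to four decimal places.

e_1 = w_1/‖w_1‖ = (-1, 3, -1, 3)/4.4721 = (-0.2236, 0.6708, -0.2236, 0.6708).
r_{12} = e_1·w_2 = -4.4721.
u_2 = w_2 + 4.4721·e_1 = (-3.0000, -1.0000, 3.0000, 1.0000).
‖u_2‖ = 4.4721, so e_2 = (-0.6708, -0.2236, 0.6708, 0.2236).
r_{13} = e_1·w_3 = -3.1305; r_{23} = e_2·w_3 = -1.3416.
u_3 = w_3 + 3.1305·e_1 + 1.3416·e_2 = (-1.6000, 0.8000, -0.8000, -1.6000).
‖u_3‖ = 2.5298, so e_3 = (-0.6325, 0.3162, -0.3162, -0.6325).

e_3 = (-0.6325, 0.3162, -0.3162, -0.6325)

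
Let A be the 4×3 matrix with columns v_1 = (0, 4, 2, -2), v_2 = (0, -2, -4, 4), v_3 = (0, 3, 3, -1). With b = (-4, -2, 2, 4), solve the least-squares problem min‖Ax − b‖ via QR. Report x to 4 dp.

v_1 = (0, 4, 2, -2); ‖v_1‖ = 4.8990, so q_1 = (0.0000, 0.8165, 0.4082, -0.4082).
q_1·v_2 = 0.0000·0 + 0.8165·(-2) + 0.4082·(-4) + (-0.4082)·4 = -4.8990.
u_2 = v_2 + 4.8990·q_1 = (0.0000, 2.0000, -2.0000, 2.0000).
‖u_2‖ = 3.4641, so q_2 = (0.0000, 0.5774, -0.5774, 0.5774).
q_1·v_3 = 0.0000·0 + 0.8165·3 + 0.4082·3 + (-0.4082)·(-1) = 4.0825; q_2·v_3 = 0.0000·0 + 0.5774·3 + (-0.5774)·3 + 0.5774·(-1) = -0.5774.
u_3 = v_3 − 4.0825·q_1 + 0.5774·q_2 = (0.0000, 0.0000, 1.0000, 1.0000).
‖u_3‖ = 1.4142, so q_3 = (0.0000, 0.0000, 0.7071, 0.7071).
Qᵀb = (-2.4495, 0.0000, 4.2426).
Back-substitute: x_3 = 4.2426/1.4142 = 3.0000.
x_2 = (0.0000 + 0.5774·3.0000)/3.4641 = 0.5000.
x_1 = (-2.4495 + 4.8990·0.5000 − 4.0825·3.0000)/4.8990 = -2.5000.

x = (-2.5000, 0.5000, 3.0000)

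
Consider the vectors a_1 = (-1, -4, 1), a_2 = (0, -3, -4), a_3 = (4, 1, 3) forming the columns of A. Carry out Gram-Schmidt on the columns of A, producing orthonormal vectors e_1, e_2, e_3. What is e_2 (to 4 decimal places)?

e_1 = a_1/‖a_1‖ = (-1, -4, 1)/4.2426 = (-0.2357, -0.9428, 0.2357).
r_{12} = e_1·a_2 = 1.8856.
u_2 = a_2 − 1.8856·e_1 = (0.4444, -1.2222, -4.4444).
‖u_2‖ = 4.6308, so e_2 = (0.0960, -0.2639, -0.9598).

e_2 = (0.0960, -0.2639, -0.9598)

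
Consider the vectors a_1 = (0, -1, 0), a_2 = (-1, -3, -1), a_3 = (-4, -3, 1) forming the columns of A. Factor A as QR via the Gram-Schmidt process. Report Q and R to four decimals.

a_1 = (0, -1, 0); ‖a_1‖ = 1.0000, so e_1 = (0.0000, -1.0000, 0.0000).
e_1·a_2 = 0.0000·(-1) + (-1.0000)·(-3) + 0.0000·(-1) = 3.0000.
u_2 = a_2 − 3.0000·e_1 = (-1.0000, 0.0000, -1.0000).
‖u_2‖ = 1.4142, so e_2 = (-0.7071, 0.0000, -0.7071).
e_1·a_3 = 0.0000·(-4) + (-1.0000)·(-3) + 0.0000·1 = 3.0000; e_2·a_3 = (-0.7071)·(-4) + 0.0000·(-3) + (-0.7071)·1 = 2.1213.
u_3 = a_3 − 3.0000·e_1 − 2.1213·e_2 = (-2.5000, 0.0000, 2.5000).
‖u_3‖ = 3.5355, so e_3 = (-0.7071, 0.0000, 0.7071).

Q = [[0.0000, -0.7071, -0.7071], [-1.0000, 0.0000, 0.0000], [0.0000, -0.7071, 0.7071]], R = [[1.0000, 3.0000, 3.0000], [0.0000, 1.4142, 2.1213], [0.0000, 0.0000, 3.5355]]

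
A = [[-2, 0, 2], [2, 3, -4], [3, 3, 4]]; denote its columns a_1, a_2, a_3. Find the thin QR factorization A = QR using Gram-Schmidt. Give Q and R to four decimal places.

a_1 = (-2, 2, 3); ‖a_1‖ = 4.1231, so q_1 = (-0.4851, 0.4851, 0.7276).
q_1·a_2 = (-0.4851)·0 + 0.4851·3 + 0.7276·3 = 3.6380.
u_2 = a_2 − 3.6380·q_1 = (1.7647, 1.2353, 0.3529).
‖u_2‖ = 2.1828, so q_2 = (0.8085, 0.5659, 0.1617).
q_1·a_3 = (-0.4851)·2 + 0.4851·(-4) + 0.7276·4 = 0.0000; q_2·a_3 = 0.8085·2 + 0.5659·(-4) + 0.1617·4 = 0.0000.
u_3 = a_3 + 0.0000·q_1 − 0.0000·q_2 = (2.0000, -4.0000, 4.0000).
‖u_3‖ = 6.0000, so q_3 = (0.3333, -0.6667, 0.6667).

Q = [[-0.4851, 0.8085, 0.3333], [0.4851, 0.5659, -0.6667], [0.7276, 0.1617, 0.6667]], R = [[4.1231, 3.6380, 0.0000], [0.0000, 2.1828, 0.0000], [0.0000, 0.0000, 6.0000]]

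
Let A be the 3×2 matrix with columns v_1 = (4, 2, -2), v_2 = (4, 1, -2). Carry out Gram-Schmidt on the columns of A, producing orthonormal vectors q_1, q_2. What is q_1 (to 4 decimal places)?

q_1 = (0.8165, 0.4082, -0.4082)

q_1 = v_1/‖v_1‖ = (4, 2, -2)/4.8990 = (0.8165, 0.4082, -0.4082).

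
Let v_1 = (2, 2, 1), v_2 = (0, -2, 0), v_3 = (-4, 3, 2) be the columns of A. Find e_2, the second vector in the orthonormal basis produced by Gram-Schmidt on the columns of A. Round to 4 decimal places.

e_2 = (0.5963, -0.7454, 0.2981)

v_1 = (2, 2, 1); ‖v_1‖ = 3.0000, so e_1 = (0.6667, 0.6667, 0.3333).
e_1·v_2 = 0.6667·0 + 0.6667·(-2) + 0.3333·0 = -1.3333.
u_2 = v_2 + 1.3333·e_1 = (0.8889, -1.1111, 0.4444).
‖u_2‖ = 1.4907, so e_2 = (0.5963, -0.7454, 0.2981).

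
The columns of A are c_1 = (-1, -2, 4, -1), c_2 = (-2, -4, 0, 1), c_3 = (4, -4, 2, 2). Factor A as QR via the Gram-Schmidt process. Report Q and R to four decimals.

c_1 = (-1, -2, 4, -1); ‖c_1‖ = 4.6904, so e_1 = (-0.2132, -0.4264, 0.8528, -0.2132).
e_1·c_2 = (-0.2132)·(-2) + (-0.4264)·(-4) + 0.8528·0 + (-0.2132)·1 = 1.9188.
u_2 = c_2 − 1.9188·e_1 = (-1.5909, -3.1818, -1.6364, 1.4091).
‖u_2‖ = 4.1615, so e_2 = (-0.3823, -0.7646, -0.3932, 0.3386).
e_1·c_3 = (-0.2132)·4 + (-0.4264)·(-4) + 0.8528·2 + (-0.2132)·2 = 2.1320; e_2·c_3 = (-0.3823)·4 + (-0.7646)·(-4) + (-0.3932)·2 + 0.3386·2 = 1.4199.
u_3 = c_3 − 2.1320·e_1 − 1.4199·e_2 = (4.9974, -2.0052, 0.7402, 1.9738).
‖u_3‖ = 5.7826, so e_3 = (0.8642, -0.3468, 0.1280, 0.3413).

Q = [[-0.2132, -0.3823, 0.8642], [-0.4264, -0.7646, -0.3468], [0.8528, -0.3932, 0.1280], [-0.2132, 0.3386, 0.3413]], R = [[4.6904, 1.9188, 2.1320], [0.0000, 4.1615, 1.4199], [0.0000, 0.0000, 5.7826]]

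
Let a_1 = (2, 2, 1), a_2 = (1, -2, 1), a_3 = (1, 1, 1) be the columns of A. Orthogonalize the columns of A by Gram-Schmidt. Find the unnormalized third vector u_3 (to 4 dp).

a_1 = (2, 2, 1); ‖a_1‖ = 3.0000, so q_1 = (0.6667, 0.6667, 0.3333).
q_1·a_2 = 0.6667·1 + 0.6667·(-2) + 0.3333·1 = -0.3333.
u_2 = a_2 + 0.3333·q_1 = (1.2222, -1.7778, 1.1111).
‖u_2‖ = 2.4267, so q_2 = (0.5037, -0.7326, 0.4579).
q_1·a_3 = 0.6667·1 + 0.6667·1 + 0.3333·1 = 1.6667; q_2·a_3 = 0.5037·1 + (-0.7326)·1 + 0.4579·1 = 0.2289.
u_3 = a_3 − 1.6667·q_1 − 0.2289·q_2 = (-0.2264, 0.0566, 0.3396).

u_3 = (-0.2264, 0.0566, 0.3396)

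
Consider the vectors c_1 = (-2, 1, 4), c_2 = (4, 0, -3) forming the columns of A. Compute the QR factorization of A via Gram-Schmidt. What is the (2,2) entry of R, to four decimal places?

r_{22} = 2.4398

c_1 = (-2, 1, 4); ‖c_1‖ = 4.5826, so q_1 = (-0.4364, 0.2182, 0.8729).
q_1·c_2 = (-0.4364)·4 + 0.2182·0 + 0.8729·(-3) = -4.3644.
u_2 = c_2 + 4.3644·q_1 = (2.0952, 0.9524, 0.8095).
r_{22} = ‖u_2‖ = 2.4398.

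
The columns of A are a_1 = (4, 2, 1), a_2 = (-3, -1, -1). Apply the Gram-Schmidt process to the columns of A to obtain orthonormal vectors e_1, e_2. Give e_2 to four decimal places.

e_2 = (-0.2673, 0.8018, -0.5345)

e_1 = a_1/‖a_1‖ = (4, 2, 1)/4.5826 = (0.8729, 0.4364, 0.2182).
r_{12} = e_1·a_2 = -3.2733.
u_2 = a_2 + 3.2733·e_1 = (-0.1429, 0.4286, -0.2857).
‖u_2‖ = 0.5345, so e_2 = (-0.2673, 0.8018, -0.5345).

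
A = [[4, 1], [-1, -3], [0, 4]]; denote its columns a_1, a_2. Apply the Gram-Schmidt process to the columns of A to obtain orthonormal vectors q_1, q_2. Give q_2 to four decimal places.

q_2 = (-0.1346, -0.5383, 0.8319)

a_1 = (4, -1, 0); ‖a_1‖ = 4.1231, so q_1 = (0.9701, -0.2425, 0.0000).
q_1·a_2 = 0.9701·1 + (-0.2425)·(-3) + 0.0000·4 = 1.6977.
u_2 = a_2 − 1.6977·q_1 = (-0.6471, -2.5882, 4.0000).
‖u_2‖ = 4.8081, so q_2 = (-0.1346, -0.5383, 0.8319).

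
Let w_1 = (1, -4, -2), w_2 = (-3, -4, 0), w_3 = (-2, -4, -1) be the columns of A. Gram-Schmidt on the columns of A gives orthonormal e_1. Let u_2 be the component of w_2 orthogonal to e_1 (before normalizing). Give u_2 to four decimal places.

w_1 = (1, -4, -2); ‖w_1‖ = 4.5826, so e_1 = (0.2182, -0.8729, -0.4364).
e_1·w_2 = 0.2182·(-3) + (-0.8729)·(-4) + (-0.4364)·0 = 2.8368.
u_2 = w_2 − 2.8368·e_1 = (-3.6190, -1.5238, 1.2381).

u_2 = (-3.6190, -1.5238, 1.2381)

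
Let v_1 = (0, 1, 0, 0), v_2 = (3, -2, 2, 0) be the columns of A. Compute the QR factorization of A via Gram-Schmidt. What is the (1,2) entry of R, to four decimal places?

e_1 = v_1/‖v_1‖ = (0, 1, 0, 0)/1.0000 = (0.0000, 1.0000, 0.0000, 0.0000).
r_{12} = e_1·v_2 = -2.0000.

r_{12} = -2.0000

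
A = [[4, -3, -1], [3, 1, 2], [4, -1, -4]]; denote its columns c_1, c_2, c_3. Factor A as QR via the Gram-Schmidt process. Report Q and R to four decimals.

c_1 = (4, 3, 4); ‖c_1‖ = 6.4031, so e_1 = (0.6247, 0.4685, 0.6247).
e_1·c_2 = 0.6247·(-3) + 0.4685·1 + 0.6247·(-1) = -2.0303.
u_2 = c_2 + 2.0303·e_1 = (-1.7317, 1.9512, 0.2683).
‖u_2‖ = 2.6226, so e_2 = (-0.6603, 0.7440, 0.1023).
e_1·c_3 = 0.6247·(-1) + 0.4685·2 + 0.6247·(-4) = -2.1864; e_2·c_3 = (-0.6603)·(-1) + 0.7440·2 + 0.1023·(-4) = 1.7391.
u_3 = c_3 + 2.1864·e_1 − 1.7391·e_2 = (1.5142, 1.7305, -2.8121).
‖u_3‖ = 3.6325, so e_3 = (0.4168, 0.4764, -0.7741).

Q = [[0.6247, -0.6603, 0.4168], [0.4685, 0.7440, 0.4764], [0.6247, 0.1023, -0.7741]], R = [[6.4031, -2.0303, -2.1864], [0.0000, 2.6226, 1.7391], [0.0000, 0.0000, 3.6325]]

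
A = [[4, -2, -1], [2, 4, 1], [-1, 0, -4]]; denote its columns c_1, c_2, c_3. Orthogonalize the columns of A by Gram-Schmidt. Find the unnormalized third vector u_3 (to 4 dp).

c_1 = (4, 2, -1); ‖c_1‖ = 4.5826, so q_1 = (0.8729, 0.4364, -0.2182).
q_1·c_2 = 0.8729·(-2) + 0.4364·4 + (-0.2182)·0 = 0.0000.
u_2 = c_2 + 0.0000·q_1 = (-2.0000, 4.0000, 0.0000).
‖u_2‖ = 4.4721, so q_2 = (-0.4472, 0.8944, 0.0000).
q_1·c_3 = 0.8729·(-1) + 0.4364·1 + (-0.2182)·(-4) = 0.4364; q_2·c_3 = (-0.4472)·(-1) + 0.8944·1 + 0.0000·(-4) = 1.3416.
u_3 = c_3 − 0.4364·q_1 − 1.3416·q_2 = (-0.7810, -0.3905, -3.9048).

u_3 = (-0.7810, -0.3905, -3.9048)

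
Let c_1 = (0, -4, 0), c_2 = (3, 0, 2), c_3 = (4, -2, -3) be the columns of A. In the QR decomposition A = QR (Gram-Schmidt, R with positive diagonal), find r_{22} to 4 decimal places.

r_{22} = 3.6056

c_1 = (0, -4, 0); ‖c_1‖ = 4.0000, so q_1 = (0.0000, -1.0000, 0.0000).
q_1·c_2 = 0.0000·3 + (-1.0000)·0 + 0.0000·2 = 0.0000.
u_2 = c_2 + 0.0000·q_1 = (3.0000, 0.0000, 2.0000).
r_{22} = ‖u_2‖ = 3.6056.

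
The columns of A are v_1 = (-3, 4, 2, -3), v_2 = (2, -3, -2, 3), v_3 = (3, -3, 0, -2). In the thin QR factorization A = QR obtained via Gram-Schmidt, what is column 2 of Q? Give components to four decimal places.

q_2 = (-0.5307, 0.3122, -0.4371, 0.6556)

v_1 = (-3, 4, 2, -3); ‖v_1‖ = 6.1644, so q_1 = (-0.4867, 0.6489, 0.3244, -0.4867).
q_1·v_2 = (-0.4867)·2 + 0.6489·(-3) + 0.3244·(-2) + (-0.4867)·3 = -5.0289.
u_2 = v_2 + 5.0289·q_1 = (-0.4474, 0.2632, -0.3684, 0.5526).
‖u_2‖ = 0.8429, so q_2 = (-0.5307, 0.3122, -0.4371, 0.6556).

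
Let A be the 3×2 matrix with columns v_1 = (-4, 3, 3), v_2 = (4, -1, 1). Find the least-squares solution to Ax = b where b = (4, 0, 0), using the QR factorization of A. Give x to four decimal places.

x = (-0.0899, 0.8090)

q_1 = v_1/‖v_1‖ = (-4, 3, 3)/5.8310 = (-0.6860, 0.5145, 0.5145).
r_{12} = q_1·v_2 = -2.7440.
u_2 = v_2 + 2.7440·q_1 = (2.1176, 0.4118, 2.4118).
‖u_2‖ = 3.2358, so q_2 = (0.6544, 0.1273, 0.7453).
Qᵀb = (-2.7440, 2.6177).
Back-substitute: x_2 = 2.6177/3.2358 = 0.8090.
x_1 = (-2.7440 + 2.7440·0.8090)/5.8310 = -0.0899.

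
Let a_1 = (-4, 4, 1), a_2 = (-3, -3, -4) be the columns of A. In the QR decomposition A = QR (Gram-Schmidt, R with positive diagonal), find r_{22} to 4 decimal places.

r_{22} = 5.7892

a_1 = (-4, 4, 1); ‖a_1‖ = 5.7446, so e_1 = (-0.6963, 0.6963, 0.1741).
e_1·a_2 = (-0.6963)·(-3) + 0.6963·(-3) + 0.1741·(-4) = -0.6963.
u_2 = a_2 + 0.6963·e_1 = (-3.4848, -2.5152, -3.8788).
r_{22} = ‖u_2‖ = 5.7892.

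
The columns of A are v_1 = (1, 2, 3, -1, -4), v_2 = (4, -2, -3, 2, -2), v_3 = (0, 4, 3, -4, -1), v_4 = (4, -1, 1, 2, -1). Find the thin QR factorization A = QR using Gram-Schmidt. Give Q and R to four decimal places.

v_1 = (1, 2, 3, -1, -4); ‖v_1‖ = 5.5678, so q_1 = (0.1796, 0.3592, 0.5388, -0.1796, -0.7184).
q_1·v_2 = 0.1796·4 + 0.3592·(-2) + 0.5388·(-3) + (-0.1796)·2 + (-0.7184)·(-2) = -0.5388.
u_2 = v_2 + 0.5388·q_1 = (4.0968, -1.8065, -2.7097, 1.9032, -2.3871).
‖u_2‖ = 6.0589, so q_2 = (0.6762, -0.2982, -0.4472, 0.3141, -0.3940).
q_1·v_3 = 0.1796·0 + 0.3592·4 + 0.5388·3 + (-0.1796)·(-4) + (-0.7184)·(-1) = 4.4901; q_2·v_3 = 0.6762·0 + (-0.2982)·4 + (-0.4472)·3 + 0.3141·(-4) + (-0.3940)·(-1) = -3.3968.
u_3 = v_3 − 4.4901·q_1 + 3.3968·q_2 = (1.4903, 1.3743, -0.9385, -2.1265, 0.8875).
‖u_3‖ = 3.2094, so q_3 = (0.4644, 0.4282, -0.2924, -0.6626, 0.2765).
q_1·v_4 = 0.1796·4 + 0.3592·(-1) + 0.5388·1 + (-0.1796)·2 + (-0.7184)·(-1) = 1.2572; q_2·v_4 = 0.6762·4 + (-0.2982)·(-1) + (-0.4472)·1 + 0.3141·2 + (-0.3940)·(-1) = 3.5778; q_3·v_4 = 0.4644·4 + 0.4282·(-1) + (-0.2924)·1 + (-0.6626)·2 + 0.2765·(-1) = -0.4649.
u_4 = v_4 − 1.2572·q_1 − 3.5778·q_2 + 0.4649·q_3 = (1.5709, -0.1858, 1.7867, 0.7939, 1.4414).
‖u_4‖ = 2.8987, so q_4 = (0.5419, -0.0641, 0.6164, 0.2739, 0.4973).

Q = [[0.1796, 0.6762, 0.4644, 0.5419], [0.3592, -0.2982, 0.4282, -0.0641], [0.5388, -0.4472, -0.2924, 0.6164], [-0.1796, 0.3141, -0.6626, 0.2739], [-0.7184, -0.3940, 0.2765, 0.4973]], R = [[5.5678, -0.5388, 4.4901, 1.2572], [0.0000, 6.0589, -3.3968, 3.5778], [0.0000, 0.0000, 3.2094, -0.4649], [0.0000, 0.0000, 0.0000, 2.8987]]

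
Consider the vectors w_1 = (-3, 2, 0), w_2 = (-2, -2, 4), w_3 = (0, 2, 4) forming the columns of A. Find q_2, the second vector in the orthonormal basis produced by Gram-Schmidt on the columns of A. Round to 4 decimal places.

q_2 = (-0.3161, -0.4741, 0.8218)

w_1 = (-3, 2, 0); ‖w_1‖ = 3.6056, so q_1 = (-0.8321, 0.5547, 0.0000).
q_1·w_2 = (-0.8321)·(-2) + 0.5547·(-2) + 0.0000·4 = 0.5547.
u_2 = w_2 − 0.5547·q_1 = (-1.5385, -2.3077, 4.0000).
‖u_2‖ = 4.8675, so q_2 = (-0.3161, -0.4741, 0.8218).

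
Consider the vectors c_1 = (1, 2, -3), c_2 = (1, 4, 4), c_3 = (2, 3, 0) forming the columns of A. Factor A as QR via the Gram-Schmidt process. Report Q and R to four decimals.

e_1 = c_1/‖c_1‖ = (1, 2, -3)/3.7417 = (0.2673, 0.5345, -0.8018).
r_{12} = e_1·c_2 = -0.8018.
u_2 = c_2 + 0.8018·e_1 = (1.2143, 4.4286, 3.3571).
‖u_2‖ = 5.6883, so e_2 = (0.2135, 0.7785, 0.5902).
r_{13} = e_1·c_3 = 2.1381; r_{23} = e_2·c_3 = 2.7625.
u_3 = c_3 − 2.1381·e_1 − 2.7625·e_2 = (0.8389, -0.2936, 0.0839).
‖u_3‖ = 0.8927, so e_3 = (0.9397, -0.3289, 0.0940).

Q = [[0.2673, 0.2135, 0.9397], [0.5345, 0.7785, -0.3289], [-0.8018, 0.5902, 0.0940]], R = [[3.7417, -0.8018, 2.1381], [0.0000, 5.6883, 2.7625], [0.0000, 0.0000, 0.8927]]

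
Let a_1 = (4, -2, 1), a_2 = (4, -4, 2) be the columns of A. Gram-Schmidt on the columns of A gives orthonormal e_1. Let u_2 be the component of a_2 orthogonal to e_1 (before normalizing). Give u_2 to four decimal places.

a_1 = (4, -2, 1); ‖a_1‖ = 4.5826, so e_1 = (0.8729, -0.4364, 0.2182).
e_1·a_2 = 0.8729·4 + (-0.4364)·(-4) + 0.2182·2 = 5.6737.
u_2 = a_2 − 5.6737·e_1 = (-0.9524, -1.5238, 0.7619).

u_2 = (-0.9524, -1.5238, 0.7619)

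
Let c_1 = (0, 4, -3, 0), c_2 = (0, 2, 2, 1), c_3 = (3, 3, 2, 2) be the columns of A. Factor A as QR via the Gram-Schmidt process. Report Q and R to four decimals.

c_1 = (0, 4, -3, 0); ‖c_1‖ = 5.0000, so q_1 = (0.0000, 0.8000, -0.6000, 0.0000).
q_1·c_2 = 0.0000·0 + 0.8000·2 + (-0.6000)·2 + 0.0000·1 = 0.4000.
u_2 = c_2 − 0.4000·q_1 = (0.0000, 1.6800, 2.2400, 1.0000).
‖u_2‖ = 2.9732, so q_2 = (0.0000, 0.5650, 0.7534, 0.3363).
q_1·c_3 = 0.0000·3 + 0.8000·3 + (-0.6000)·2 + 0.0000·2 = 1.2000; q_2·c_3 = 0.0000·3 + 0.5650·3 + 0.7534·2 + 0.3363·2 = 3.8746.
u_3 = c_3 − 1.2000·q_1 − 3.8746·q_2 = (3.0000, -0.1493, -0.1991, 0.6968).
‖u_3‖ = 3.0899, so q_3 = (0.9709, -0.0483, -0.0644, 0.2255).

Q = [[0.0000, 0.0000, 0.9709], [0.8000, 0.5650, -0.0483], [-0.6000, 0.7534, -0.0644], [0.0000, 0.3363, 0.2255]], R = [[5.0000, 0.4000, 1.2000], [0.0000, 2.9732, 3.8746], [0.0000, 0.0000, 3.0899]]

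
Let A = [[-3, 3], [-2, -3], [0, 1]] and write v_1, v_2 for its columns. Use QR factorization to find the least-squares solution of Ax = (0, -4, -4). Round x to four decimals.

v_1 = (-3, -2, 0); ‖v_1‖ = 3.6056, so q_1 = (-0.8321, -0.5547, 0.0000).
q_1·v_2 = (-0.8321)·3 + (-0.5547)·(-3) + 0.0000·1 = -0.8321.
u_2 = v_2 + 0.8321·q_1 = (2.3077, -3.4615, 1.0000).
‖u_2‖ = 4.2787, so q_2 = (0.5393, -0.8090, 0.2337).
Qᵀb = (2.2188, 2.3012).
Back-substitute: x_2 = 2.3012/4.2787 = 0.5378.
x_1 = (2.2188 + 0.8321·0.5378)/3.6056 = 0.7395.

x = (0.7395, 0.5378)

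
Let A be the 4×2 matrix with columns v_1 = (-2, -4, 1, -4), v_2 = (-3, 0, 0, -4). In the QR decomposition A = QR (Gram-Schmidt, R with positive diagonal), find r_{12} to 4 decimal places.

v_1 = (-2, -4, 1, -4); ‖v_1‖ = 6.0828, so e_1 = (-0.3288, -0.6576, 0.1644, -0.6576).
r_{12} = e_1·v_2 = 3.6168.

r_{12} = 3.6168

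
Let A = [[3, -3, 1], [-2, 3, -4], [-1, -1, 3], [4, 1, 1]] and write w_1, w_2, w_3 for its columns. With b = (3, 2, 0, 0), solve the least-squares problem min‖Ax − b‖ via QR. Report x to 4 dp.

w_1 = (3, -2, -1, 4); ‖w_1‖ = 5.4772, so e_1 = (0.5477, -0.3651, -0.1826, 0.7303).
e_1·w_2 = 0.5477·(-3) + (-0.3651)·3 + (-0.1826)·(-1) + 0.7303·1 = -1.8257.
u_2 = w_2 + 1.8257·e_1 = (-2.0000, 2.3333, -1.3333, 2.3333).
‖u_2‖ = 4.0825, so e_2 = (-0.4899, 0.5715, -0.3266, 0.5715).
e_1·w_3 = 0.5477·1 + (-0.3651)·(-4) + (-0.1826)·3 + 0.7303·1 = 2.1909; e_2·w_3 = (-0.4899)·1 + 0.5715·(-4) + (-0.3266)·3 + 0.5715·1 = -3.1843.
u_3 = w_3 − 2.1909·e_1 + 3.1843·e_2 = (-1.7600, -1.3800, 2.3600, 1.2200).
‖u_3‖ = 3.4728, so e_3 = (-0.5068, -0.3974, 0.6796, 0.3513).
Qᵀb = (0.9129, -0.3266, -2.3152).
Back-substitute: x_3 = -2.3152/3.4728 = -0.6667.
x_2 = (-0.3266 + 3.1843·(-0.6667))/4.0825 = -0.6000.
x_1 = (0.9129 + 1.8257·(-0.6000) − 2.1909·(-0.6667))/5.4772 = 0.2333.

x = (0.2333, -0.6000, -0.6667)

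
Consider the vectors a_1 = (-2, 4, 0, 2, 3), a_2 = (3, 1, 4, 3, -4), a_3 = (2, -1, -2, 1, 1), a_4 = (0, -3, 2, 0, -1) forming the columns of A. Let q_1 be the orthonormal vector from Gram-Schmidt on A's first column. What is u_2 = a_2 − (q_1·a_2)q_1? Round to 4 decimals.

u_2 = (2.5152, 1.9697, 4.0000, 3.4848, -3.2727)

q_1 = a_1/‖a_1‖ = (-2, 4, 0, 2, 3)/5.7446 = (-0.3482, 0.6963, 0.0000, 0.3482, 0.5222).
r_{12} = q_1·a_2 = -1.3926.
u_2 = a_2 + 1.3926·q_1 = (2.5152, 1.9697, 4.0000, 3.4848, -3.2727).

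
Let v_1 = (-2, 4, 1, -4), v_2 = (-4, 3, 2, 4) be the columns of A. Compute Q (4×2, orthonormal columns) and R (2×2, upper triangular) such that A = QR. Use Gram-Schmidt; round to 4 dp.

Q = [[-0.3288, -0.5540], [0.6576, 0.3544], [0.1644, 0.2770], [-0.6576, 0.7006]], R = [[6.0828, 0.9864], [0.0000, 6.6353]]

q_1 = v_1/‖v_1‖ = (-2, 4, 1, -4)/6.0828 = (-0.3288, 0.6576, 0.1644, -0.6576).
r_{12} = q_1·v_2 = 0.9864.
u_2 = v_2 − 0.9864·q_1 = (-3.6757, 2.3514, 1.8378, 4.6486).
‖u_2‖ = 6.6353, so q_2 = (-0.5540, 0.3544, 0.2770, 0.7006).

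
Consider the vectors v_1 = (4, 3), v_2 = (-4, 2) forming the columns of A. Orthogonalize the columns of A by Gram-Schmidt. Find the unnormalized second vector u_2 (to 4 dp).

u_2 = (-2.4000, 3.2000)

e_1 = v_1/‖v_1‖ = (4, 3)/5.0000 = (0.8000, 0.6000).
r_{12} = e_1·v_2 = -2.0000.
u_2 = v_2 + 2.0000·e_1 = (-2.4000, 3.2000).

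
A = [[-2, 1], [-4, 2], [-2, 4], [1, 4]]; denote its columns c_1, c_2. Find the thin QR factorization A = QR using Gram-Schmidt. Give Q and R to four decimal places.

c_1 = (-2, -4, -2, 1); ‖c_1‖ = 5.0000, so e_1 = (-0.4000, -0.8000, -0.4000, 0.2000).
e_1·c_2 = (-0.4000)·1 + (-0.8000)·2 + (-0.4000)·4 + 0.2000·4 = -2.8000.
u_2 = c_2 + 2.8000·e_1 = (-0.1200, -0.2400, 2.8800, 4.5600).
‖u_2‖ = 5.4000, so e_2 = (-0.0222, -0.0444, 0.5333, 0.8444).

Q = [[-0.4000, -0.0222], [-0.8000, -0.0444], [-0.4000, 0.5333], [0.2000, 0.8444]], R = [[5.0000, -2.8000], [0.0000, 5.4000]]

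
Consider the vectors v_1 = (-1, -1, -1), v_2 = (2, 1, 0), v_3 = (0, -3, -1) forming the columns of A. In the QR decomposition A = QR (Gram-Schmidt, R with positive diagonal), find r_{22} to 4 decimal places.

r_{22} = 1.4142

v_1 = (-1, -1, -1); ‖v_1‖ = 1.7321, so e_1 = (-0.5774, -0.5774, -0.5774).
e_1·v_2 = (-0.5774)·2 + (-0.5774)·1 + (-0.5774)·0 = -1.7321.
u_2 = v_2 + 1.7321·e_1 = (1.0000, 0.0000, -1.0000).
r_{22} = ‖u_2‖ = 1.4142.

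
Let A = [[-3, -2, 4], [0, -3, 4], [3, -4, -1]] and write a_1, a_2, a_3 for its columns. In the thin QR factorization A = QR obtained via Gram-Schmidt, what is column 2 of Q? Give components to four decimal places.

e_2 = (-0.5774, -0.5774, -0.5774)

a_1 = (-3, 0, 3); ‖a_1‖ = 4.2426, so e_1 = (-0.7071, 0.0000, 0.7071).
e_1·a_2 = (-0.7071)·(-2) + 0.0000·(-3) + 0.7071·(-4) = -1.4142.
u_2 = a_2 + 1.4142·e_1 = (-3.0000, -3.0000, -3.0000).
‖u_2‖ = 5.1962, so e_2 = (-0.5774, -0.5774, -0.5774).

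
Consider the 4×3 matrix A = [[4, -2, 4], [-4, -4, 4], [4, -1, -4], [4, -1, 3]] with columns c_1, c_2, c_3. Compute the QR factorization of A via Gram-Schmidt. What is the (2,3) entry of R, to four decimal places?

c_1 = (4, -4, 4, 4); ‖c_1‖ = 8.0000, so q_1 = (0.5000, -0.5000, 0.5000, 0.5000).
q_1·c_2 = 0.5000·(-2) + (-0.5000)·(-4) + 0.5000·(-1) + 0.5000·(-1) = 0.0000.
u_2 = c_2 + 0.0000·q_1 = (-2.0000, -4.0000, -1.0000, -1.0000).
‖u_2‖ = 4.6904, so q_2 = (-0.4264, -0.8528, -0.2132, -0.2132).
r_{23} = q_2·c_3 = -4.9036.

r_{23} = -4.9036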